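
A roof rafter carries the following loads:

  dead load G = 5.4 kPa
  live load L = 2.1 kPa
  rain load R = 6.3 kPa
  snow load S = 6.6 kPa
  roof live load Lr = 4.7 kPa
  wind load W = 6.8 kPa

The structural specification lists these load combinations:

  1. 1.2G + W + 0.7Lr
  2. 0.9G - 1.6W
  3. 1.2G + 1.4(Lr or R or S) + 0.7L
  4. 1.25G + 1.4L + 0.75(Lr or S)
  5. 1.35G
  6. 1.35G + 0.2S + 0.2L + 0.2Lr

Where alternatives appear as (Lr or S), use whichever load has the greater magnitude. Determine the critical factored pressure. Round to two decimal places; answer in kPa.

(Lr or R or S) → S = 6.6 kPa; (Lr or S) → S = 6.6 kPa.
1. 1.2(5.4) + 1.0(6.8) + 0.7(4.7) = 16.57
2. 0.9(5.4) - 1.6(6.8) = -6.02
3. 1.2(5.4) + 1.4(6.6) + 0.7(2.1) = 17.19
4. 1.25(5.4) + 1.4(2.1) + 0.75(6.6) = 14.64
5. 1.35(5.4) = 7.29
6. 1.35(5.4) + 0.2(6.6) + 0.2(2.1) + 0.2(4.7) = 9.97
Combination 3 governs: p_u = 17.19 kPa.

17.19 kPa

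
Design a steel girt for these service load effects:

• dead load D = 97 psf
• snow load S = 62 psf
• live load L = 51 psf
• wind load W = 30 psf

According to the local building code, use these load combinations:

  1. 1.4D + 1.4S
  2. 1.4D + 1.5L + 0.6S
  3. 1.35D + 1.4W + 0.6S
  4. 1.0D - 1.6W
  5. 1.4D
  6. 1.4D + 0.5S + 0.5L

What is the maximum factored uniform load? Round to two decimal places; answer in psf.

1. 1.4(97) + 1.4(62) = 135.80 + 86.80 = 222.60
2. 1.4(97) + 1.5(51) + 0.6(62) = 135.80 + 76.50 + 37.20 = 249.50
3. 1.35(97) + 1.4(30) + 0.6(62) = 130.95 + 42.00 + 37.20 = 210.15
4. 1.0(97) - 1.6(30) = 97.00 - 48.00 = 49.00
5. 1.4(97) = 135.80
6. 1.4(97) + 0.5(62) + 0.5(51) = 135.80 + 31.00 + 25.50 = 192.30
Maximum is from combination 2.

249.50 psf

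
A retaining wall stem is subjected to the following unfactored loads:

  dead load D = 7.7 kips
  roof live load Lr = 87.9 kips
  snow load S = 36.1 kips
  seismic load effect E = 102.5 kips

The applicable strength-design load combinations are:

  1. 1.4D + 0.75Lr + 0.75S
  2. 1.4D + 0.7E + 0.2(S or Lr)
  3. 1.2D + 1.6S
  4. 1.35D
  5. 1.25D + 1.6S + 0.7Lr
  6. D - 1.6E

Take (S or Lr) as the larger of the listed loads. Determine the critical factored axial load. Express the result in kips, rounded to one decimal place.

128.9 kips

(S or Lr) → Lr = 87.9 kips.
1. 1.4(7.7) + 0.75(87.9) + 0.75(36.1) = 10.8 + 65.9 + 27.1 = 103.8
2. 1.4(7.7) + 0.7(102.5) + 0.2(87.9) = 100.1
3. 1.2(7.7) + 1.6(36.1) = 9.2 + 57.8 = 67.0
4. 1.35(7.7) = 10.4
5. 1.25(7.7) + 1.6(36.1) + 0.7(87.9) = 9.6 + 57.8 + 61.5 = 128.9
6. 1.0(7.7) - 1.6(102.5) = 7.7 - 164.0 = -156.3
The controlling combination is 5, giving 128.9 kips.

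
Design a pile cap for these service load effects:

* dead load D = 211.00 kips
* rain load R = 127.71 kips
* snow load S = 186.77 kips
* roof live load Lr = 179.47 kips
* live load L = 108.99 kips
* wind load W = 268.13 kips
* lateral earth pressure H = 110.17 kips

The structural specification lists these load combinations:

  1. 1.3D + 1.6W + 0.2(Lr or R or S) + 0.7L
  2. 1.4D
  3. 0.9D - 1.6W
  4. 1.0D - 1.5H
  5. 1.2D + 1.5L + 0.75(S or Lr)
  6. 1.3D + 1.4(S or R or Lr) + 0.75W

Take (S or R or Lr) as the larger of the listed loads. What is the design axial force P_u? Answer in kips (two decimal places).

(Lr or R or S) → S = 186.77 kips; (S or Lr) → S = 186.77 kips; (S or R or Lr) → S = 186.77 kips.
1. 1.3(211.00) + 1.6(268.13) + 0.2(186.77) + 0.7(108.99) = 816.96
2. 1.4(211.00) = 295.40
3. 0.9(211.00) - 1.6(268.13) = -239.11
4. 1.0(211.00) - 1.5(110.17) = 45.75
5. 1.2(211.00) + 1.5(108.99) + 0.75(186.77) = 556.76
6. 1.3(211.00) + 1.4(186.77) + 0.75(268.13) = 736.88
Combination 1 governs: P_u = 816.96 kips.

816.96 kips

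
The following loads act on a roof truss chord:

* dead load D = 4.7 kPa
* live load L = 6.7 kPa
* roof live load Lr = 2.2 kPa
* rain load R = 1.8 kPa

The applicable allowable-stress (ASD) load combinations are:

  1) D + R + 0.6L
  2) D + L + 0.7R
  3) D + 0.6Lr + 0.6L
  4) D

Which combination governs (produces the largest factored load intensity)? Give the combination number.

1) 1.0(4.7) + 1.0(1.8) + 0.6(6.7) = 4.7 + 1.8 + 4.0 = 10.5
2) 1.0(4.7) + 1.0(6.7) + 0.7(1.8) = 4.7 + 6.7 + 1.3 = 12.7
3) 1.0(4.7) + 0.6(2.2) + 0.6(6.7) = 4.7 + 1.3 + 4.0 = 10.0
4) 1.0(4.7) = 4.7
The largest value is 12.7 kPa from combination 2.

Combination 2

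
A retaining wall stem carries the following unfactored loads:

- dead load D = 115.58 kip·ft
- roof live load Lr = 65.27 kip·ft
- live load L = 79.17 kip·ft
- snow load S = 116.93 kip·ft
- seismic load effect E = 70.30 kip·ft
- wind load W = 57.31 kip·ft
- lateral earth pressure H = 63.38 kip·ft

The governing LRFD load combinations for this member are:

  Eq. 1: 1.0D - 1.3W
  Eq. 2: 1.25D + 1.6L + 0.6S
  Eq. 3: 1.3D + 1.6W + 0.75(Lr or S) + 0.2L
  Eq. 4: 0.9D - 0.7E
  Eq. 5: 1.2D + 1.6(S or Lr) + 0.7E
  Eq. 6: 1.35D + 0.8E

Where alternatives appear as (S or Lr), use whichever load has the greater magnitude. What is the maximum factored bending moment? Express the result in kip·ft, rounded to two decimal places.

(Lr or S) → S = 116.93 kip·ft; (S or Lr) → S = 116.93 kip·ft.
Eq. 1: 1.0(115.58) - 1.3(57.31) = 115.58 - 74.50 = 41.08
Eq. 2: 1.25(115.58) + 1.6(79.17) + 0.6(116.93) = 144.48 + 126.67 + 70.16 = 341.31
Eq. 3: 1.3(115.58) + 1.6(57.31) + 0.75(116.93) + 0.2(79.17) = 150.25 + 91.70 + 87.70 + 15.83 = 345.48
Eq. 4: 0.9(115.58) - 0.7(70.30) = 104.02 - 49.21 = 54.81
Eq. 5: 1.2(115.58) + 1.6(116.93) + 0.7(70.30) = 374.99
Eq. 6: 1.35(115.58) + 0.8(70.30) = 156.03 + 56.24 = 212.27
Maximum is from combination 5.

374.99 kip·ft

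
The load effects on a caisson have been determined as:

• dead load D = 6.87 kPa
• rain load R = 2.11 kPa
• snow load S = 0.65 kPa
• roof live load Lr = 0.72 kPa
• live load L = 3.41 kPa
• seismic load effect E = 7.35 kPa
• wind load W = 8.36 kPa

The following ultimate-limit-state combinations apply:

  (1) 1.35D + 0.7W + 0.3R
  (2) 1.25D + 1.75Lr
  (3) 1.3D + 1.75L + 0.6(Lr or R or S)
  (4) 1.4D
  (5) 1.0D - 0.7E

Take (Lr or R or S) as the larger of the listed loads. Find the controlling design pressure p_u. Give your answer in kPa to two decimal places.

(Lr or R or S) → R = 2.11 kPa.
(1) 1.35(6.87) + 0.7(8.36) + 0.3(2.11) = 15.76
(2) 1.25(6.87) + 1.75(0.72) = 8.59 + 1.26 = 9.85
(3) 1.3(6.87) + 1.75(3.41) + 0.6(2.11) = 16.16
(4) 1.4(6.87) = 9.62
(5) 1.0(6.87) - 0.7(7.35) = 1.73
Maximum is from combination 3.

16.16 kPa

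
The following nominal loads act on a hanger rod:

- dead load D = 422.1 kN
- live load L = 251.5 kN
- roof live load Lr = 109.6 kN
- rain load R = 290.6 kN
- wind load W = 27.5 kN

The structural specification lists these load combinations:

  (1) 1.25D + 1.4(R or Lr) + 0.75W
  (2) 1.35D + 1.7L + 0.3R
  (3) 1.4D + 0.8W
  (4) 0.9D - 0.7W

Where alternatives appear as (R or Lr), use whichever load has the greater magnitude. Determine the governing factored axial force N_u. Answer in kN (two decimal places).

1084.57 kN

(R or Lr) → R = 290.6 kN.
(1) 1.25(422.1) + 1.4(290.6) + 0.75(27.5) = 955.09
(2) 1.35(422.1) + 1.7(251.5) + 0.3(290.6) = 569.84 + 427.55 + 87.18 = 1084.57
(3) 1.4(422.1) + 0.8(27.5) = 590.94 + 22.00 = 612.94
(4) 0.9(422.1) - 0.7(27.5) = 379.89 - 19.25 = 360.64
Maximum is from combination 2.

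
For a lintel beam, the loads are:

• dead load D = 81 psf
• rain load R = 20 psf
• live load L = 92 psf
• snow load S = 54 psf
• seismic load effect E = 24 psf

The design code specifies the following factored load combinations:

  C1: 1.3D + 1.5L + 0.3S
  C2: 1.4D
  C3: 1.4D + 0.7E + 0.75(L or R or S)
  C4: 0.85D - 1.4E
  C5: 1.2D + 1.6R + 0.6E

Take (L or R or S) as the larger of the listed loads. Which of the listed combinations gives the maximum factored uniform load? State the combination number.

(L or R or S) → L = 92 psf.
C1: 1.3(81) + 1.5(92) + 0.3(54) = 105.3 + 138.0 + 16.2 = 259.5
C2: 1.4(81) = 113.4
C3: 1.4(81) + 0.7(24) + 0.75(92) = 113.4 + 16.8 + 69.0 = 199.2
C4: 0.85(81) - 1.4(24) = 68.9 - 33.6 = 35.3
C5: 1.2(81) + 1.6(20) + 0.6(24) = 97.2 + 32.0 + 14.4 = 143.6
The largest value is 259.5 psf from combination 1.

Combination 1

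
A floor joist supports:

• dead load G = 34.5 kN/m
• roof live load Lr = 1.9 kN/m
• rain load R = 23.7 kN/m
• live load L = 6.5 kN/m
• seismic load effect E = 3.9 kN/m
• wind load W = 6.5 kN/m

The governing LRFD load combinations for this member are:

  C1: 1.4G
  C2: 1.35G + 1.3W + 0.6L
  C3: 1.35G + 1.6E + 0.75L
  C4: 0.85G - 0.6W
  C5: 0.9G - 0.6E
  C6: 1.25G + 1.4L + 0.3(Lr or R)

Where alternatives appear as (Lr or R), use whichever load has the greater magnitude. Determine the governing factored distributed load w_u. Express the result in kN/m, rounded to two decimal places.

(Lr or R) → R = 23.7 kN/m.
C1: 1.4(34.5) = 48.30
C2: 1.35(34.5) + 1.3(6.5) + 0.6(6.5) = 46.58 + 8.45 + 3.90 = 58.93
C3: 1.35(34.5) + 1.6(3.9) + 0.75(6.5) = 57.69
C4: 0.85(34.5) - 0.6(6.5) = 29.33 - 3.90 = 25.43
C5: 0.9(34.5) - 0.6(3.9) = 31.05 - 2.34 = 28.71
C6: 1.25(34.5) + 1.4(6.5) + 0.3(23.7) = 43.13 + 9.10 + 7.11 = 59.34
Maximum is from combination 6.

59.34 kN/m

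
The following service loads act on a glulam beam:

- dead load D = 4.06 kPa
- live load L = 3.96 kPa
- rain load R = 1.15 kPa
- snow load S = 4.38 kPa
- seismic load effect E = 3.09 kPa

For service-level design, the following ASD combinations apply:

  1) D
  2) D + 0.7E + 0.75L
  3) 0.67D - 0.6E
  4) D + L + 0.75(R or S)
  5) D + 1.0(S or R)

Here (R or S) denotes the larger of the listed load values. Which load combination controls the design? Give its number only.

Combination 4

(R or S) → S = 4.38 kPa; (S or R) → S = 4.38 kPa.
1) 1.0(4.06) = 4.06
2) 1.0(4.06) + 0.7(3.09) + 0.75(3.96) = 4.06 + 2.16 + 2.97 = 9.19
3) 0.67(4.06) - 0.6(3.09) = 2.72 - 1.85 = 0.87
4) 1.0(4.06) + 1.0(3.96) + 0.75(4.38) = 4.06 + 3.96 + 3.29 = 11.31
5) 1.0(4.06) + 1.0(4.38) = 4.06 + 4.38 = 8.44
The largest value is 11.31 kPa from combination 4.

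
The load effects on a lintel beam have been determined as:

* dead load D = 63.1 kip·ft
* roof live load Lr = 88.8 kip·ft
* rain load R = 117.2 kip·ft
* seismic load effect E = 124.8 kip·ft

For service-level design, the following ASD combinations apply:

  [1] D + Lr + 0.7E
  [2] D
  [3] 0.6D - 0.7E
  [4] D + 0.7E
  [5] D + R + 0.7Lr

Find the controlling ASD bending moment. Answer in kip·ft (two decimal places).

[1] 1.0(63.1) + 1.0(88.8) + 0.7(124.8) = 239.26
[2] 1.0(63.1) = 63.10
[3] 0.6(63.1) - 0.7(124.8) = -49.50
[4] 1.0(63.1) + 0.7(124.8) = 150.46
[5] 1.0(63.1) + 1.0(117.2) + 0.7(88.8) = 242.46
Combination 5 governs: M = 242.46 kip·ft.

242.46 kip·ft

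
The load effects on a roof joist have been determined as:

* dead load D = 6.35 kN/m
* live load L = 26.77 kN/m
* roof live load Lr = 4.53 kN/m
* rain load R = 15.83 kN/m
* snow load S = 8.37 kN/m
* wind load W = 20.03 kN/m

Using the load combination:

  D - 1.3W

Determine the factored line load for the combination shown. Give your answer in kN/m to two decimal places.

1.0(6.35) - 1.3(20.03) = 6.35 - 26.04 = -19.69
w_u = -19.69 kN/m.

-19.69 kN/m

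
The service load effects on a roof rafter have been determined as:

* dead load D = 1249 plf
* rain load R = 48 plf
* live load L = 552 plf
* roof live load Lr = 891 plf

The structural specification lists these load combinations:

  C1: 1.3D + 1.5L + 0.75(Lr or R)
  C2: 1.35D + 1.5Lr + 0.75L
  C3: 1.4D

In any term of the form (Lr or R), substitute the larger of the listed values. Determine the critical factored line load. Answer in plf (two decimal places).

3436.65 plf

(Lr or R) → Lr = 891 plf.
C1: 1.3(1249) + 1.5(552) + 0.75(891) = 1623.70 + 828.00 + 668.25 = 3119.95
C2: 1.35(1249) + 1.5(891) + 0.75(552) = 1686.15 + 1336.50 + 414.00 = 3436.65
C3: 1.4(1249) = 1748.60
Maximum is from combination 2.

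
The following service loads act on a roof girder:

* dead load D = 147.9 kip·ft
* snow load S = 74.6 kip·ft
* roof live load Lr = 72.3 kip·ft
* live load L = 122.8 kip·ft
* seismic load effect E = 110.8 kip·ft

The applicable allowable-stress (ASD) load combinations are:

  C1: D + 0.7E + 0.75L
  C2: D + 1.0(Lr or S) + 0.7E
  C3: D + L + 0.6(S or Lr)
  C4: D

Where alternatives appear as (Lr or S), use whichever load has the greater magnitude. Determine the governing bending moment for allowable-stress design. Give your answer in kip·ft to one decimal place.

(Lr or S) → S = 74.6 kip·ft; (S or Lr) → S = 74.6 kip·ft.
C1: 1.0(147.9) + 0.7(110.8) + 0.75(122.8) = 147.9 + 77.6 + 92.1 = 317.6
C2: 1.0(147.9) + 1.0(74.6) + 0.7(110.8) = 147.9 + 74.6 + 77.6 = 300.1
C3: 1.0(147.9) + 1.0(122.8) + 0.6(74.6) = 147.9 + 122.8 + 44.8 = 315.5
C4: 1.0(147.9) = 147.9
Combination 1 governs: M = 317.6 kip·ft.

317.6 kip·ft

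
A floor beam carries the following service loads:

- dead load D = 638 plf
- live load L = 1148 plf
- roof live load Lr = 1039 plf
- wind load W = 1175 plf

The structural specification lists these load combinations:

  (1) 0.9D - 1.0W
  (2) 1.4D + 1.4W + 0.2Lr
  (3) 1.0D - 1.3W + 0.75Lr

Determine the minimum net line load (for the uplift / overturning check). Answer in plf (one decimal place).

-600.8 plf

(1) 0.9(638) - 1.0(1175) = -600.8
(2) 1.4(638) + 1.4(1175) + 0.2(1039) = 2746.0
(3) 1.0(638) - 1.3(1175) + 0.75(1039) = -110.3
Combination 1 gives the minimum: -600.8 plf.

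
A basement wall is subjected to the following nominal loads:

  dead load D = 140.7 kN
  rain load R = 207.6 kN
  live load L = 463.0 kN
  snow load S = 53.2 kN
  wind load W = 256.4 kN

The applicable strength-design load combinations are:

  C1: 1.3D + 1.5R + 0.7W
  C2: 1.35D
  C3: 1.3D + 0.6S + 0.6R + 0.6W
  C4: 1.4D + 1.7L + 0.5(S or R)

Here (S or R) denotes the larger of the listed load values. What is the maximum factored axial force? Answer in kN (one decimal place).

1087.9 kN

(S or R) → R = 207.6 kN.
C1: 1.3(140.7) + 1.5(207.6) + 0.7(256.4) = 673.8
C2: 1.35(140.7) = 189.9
C3: 1.3(140.7) + 0.6(53.2) + 0.6(207.6) + 0.6(256.4) = 493.2
C4: 1.4(140.7) + 1.7(463.0) + 0.5(207.6) = 1087.9
Maximum is from combination 4.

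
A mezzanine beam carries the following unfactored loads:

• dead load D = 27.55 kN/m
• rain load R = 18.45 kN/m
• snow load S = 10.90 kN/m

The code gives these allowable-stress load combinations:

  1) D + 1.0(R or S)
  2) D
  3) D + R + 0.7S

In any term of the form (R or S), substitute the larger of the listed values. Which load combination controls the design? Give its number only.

(R or S) → R = 18.45 kN/m.
1) 1.0(27.55) + 1.0(18.45) = 46.00
2) 1.0(27.55) = 27.55
3) 1.0(27.55) + 1.0(18.45) + 0.7(10.90) = 53.63
The largest value is 53.63 kN/m from combination 3.

Combination 3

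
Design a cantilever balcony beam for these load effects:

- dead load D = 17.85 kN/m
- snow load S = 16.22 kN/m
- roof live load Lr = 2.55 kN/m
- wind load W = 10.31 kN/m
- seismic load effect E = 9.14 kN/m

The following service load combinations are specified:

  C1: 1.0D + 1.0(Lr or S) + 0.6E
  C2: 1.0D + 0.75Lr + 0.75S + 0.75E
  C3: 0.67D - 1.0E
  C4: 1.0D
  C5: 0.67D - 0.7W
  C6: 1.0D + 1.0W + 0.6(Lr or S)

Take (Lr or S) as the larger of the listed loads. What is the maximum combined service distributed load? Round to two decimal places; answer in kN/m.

39.55 kN/m

(Lr or S) → S = 16.22 kN/m.
C1: 1.0(17.85) + 1.0(16.22) + 0.6(9.14) = 17.85 + 16.22 + 5.48 = 39.55
C2: 1.0(17.85) + 0.75(2.55) + 0.75(16.22) + 0.75(9.14) = 38.78
C3: 0.67(17.85) - 1.0(9.14) = 11.96 - 9.14 = 2.82
C4: 1.0(17.85) = 17.85
C5: 0.67(17.85) - 0.7(10.31) = 11.96 - 7.22 = 4.74
C6: 1.0(17.85) + 1.0(10.31) + 0.6(16.22) = 17.85 + 10.31 + 9.73 = 37.89
Maximum is from combination 1.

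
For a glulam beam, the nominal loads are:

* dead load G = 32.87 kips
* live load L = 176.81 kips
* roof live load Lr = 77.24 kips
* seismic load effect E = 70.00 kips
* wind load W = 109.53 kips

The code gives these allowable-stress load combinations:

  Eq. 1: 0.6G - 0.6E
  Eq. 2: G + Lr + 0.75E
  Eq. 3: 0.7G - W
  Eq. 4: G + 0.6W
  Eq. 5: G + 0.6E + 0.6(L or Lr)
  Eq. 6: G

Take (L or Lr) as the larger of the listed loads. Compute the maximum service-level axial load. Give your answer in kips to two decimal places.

(L or Lr) → L = 176.81 kips.
Eq. 1: 0.6(32.87) - 0.6(70.00) = 19.72 - 42.00 = -22.28
Eq. 2: 1.0(32.87) + 1.0(77.24) + 0.75(70.00) = 32.87 + 77.24 + 52.50 = 162.61
Eq. 3: 0.7(32.87) - 1.0(109.53) = 23.01 - 109.53 = -86.52
Eq. 4: 1.0(32.87) + 0.6(109.53) = 32.87 + 65.72 = 98.59
Eq. 5: 1.0(32.87) + 0.6(70.00) + 0.6(176.81) = 32.87 + 42.00 + 106.09 = 180.96
Eq. 6: 1.0(32.87) = 32.87
Combination 5 governs: P = 180.96 kips.

180.96 kips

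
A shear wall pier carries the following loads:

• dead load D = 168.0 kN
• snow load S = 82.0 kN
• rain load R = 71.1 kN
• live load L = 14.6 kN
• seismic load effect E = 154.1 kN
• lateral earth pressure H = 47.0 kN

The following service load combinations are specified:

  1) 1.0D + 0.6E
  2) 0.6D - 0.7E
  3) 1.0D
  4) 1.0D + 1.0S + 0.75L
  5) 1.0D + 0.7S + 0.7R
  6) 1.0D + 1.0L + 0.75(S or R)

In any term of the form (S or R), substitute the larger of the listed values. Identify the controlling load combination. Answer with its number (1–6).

(S or R) → S = 82.0 kN.
1) 1.0(168.0) + 0.6(154.1) = 168.0 + 92.5 = 260.5
2) 0.6(168.0) - 0.7(154.1) = 100.8 - 107.9 = -7.1
3) 1.0(168.0) = 168.0
4) 1.0(168.0) + 1.0(82.0) + 0.75(14.6) = 168.0 + 82.0 + 11.0 = 261.0
5) 1.0(168.0) + 0.7(82.0) + 0.7(71.1) = 168.0 + 57.4 + 49.8 = 275.2
6) 1.0(168.0) + 1.0(14.6) + 0.75(82.0) = 168.0 + 14.6 + 61.5 = 244.1
The largest value is 275.2 kN from combination 5.

Combination 5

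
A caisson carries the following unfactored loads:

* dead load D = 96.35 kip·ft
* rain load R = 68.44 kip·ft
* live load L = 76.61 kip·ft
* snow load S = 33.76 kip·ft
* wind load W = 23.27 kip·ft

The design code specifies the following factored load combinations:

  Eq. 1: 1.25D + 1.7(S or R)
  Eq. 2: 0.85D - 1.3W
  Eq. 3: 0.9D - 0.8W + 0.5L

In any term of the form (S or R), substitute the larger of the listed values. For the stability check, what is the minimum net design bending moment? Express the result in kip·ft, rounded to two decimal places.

(S or R) → R = 68.44 kip·ft.
Eq. 1: 1.25(96.35) + 1.7(68.44) = 120.44 + 116.35 = 236.79
Eq. 2: 0.85(96.35) - 1.3(23.27) = 81.90 - 30.25 = 51.65
Eq. 3: 0.9(96.35) - 0.8(23.27) + 0.5(76.61) = 106.40
Combination 2 gives the minimum: 51.65 kip·ft.

51.65 kip·ft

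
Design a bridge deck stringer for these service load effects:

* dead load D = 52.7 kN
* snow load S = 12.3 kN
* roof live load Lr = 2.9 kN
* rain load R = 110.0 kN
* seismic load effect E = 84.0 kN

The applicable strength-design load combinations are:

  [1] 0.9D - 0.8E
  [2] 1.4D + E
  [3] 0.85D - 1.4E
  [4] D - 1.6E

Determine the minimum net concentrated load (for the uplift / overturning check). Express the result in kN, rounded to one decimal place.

[1] 0.9(52.7) - 0.8(84.0) = 47.4 - 67.2 = -19.8
[2] 1.4(52.7) + 1.0(84.0) = 73.8 + 84.0 = 157.8
[3] 0.85(52.7) - 1.4(84.0) = 44.8 - 117.6 = -72.8
[4] 1.0(52.7) - 1.6(84.0) = 52.7 - 134.4 = -81.7
Combination 4 gives the minimum: -81.7 kN.

-81.7 kN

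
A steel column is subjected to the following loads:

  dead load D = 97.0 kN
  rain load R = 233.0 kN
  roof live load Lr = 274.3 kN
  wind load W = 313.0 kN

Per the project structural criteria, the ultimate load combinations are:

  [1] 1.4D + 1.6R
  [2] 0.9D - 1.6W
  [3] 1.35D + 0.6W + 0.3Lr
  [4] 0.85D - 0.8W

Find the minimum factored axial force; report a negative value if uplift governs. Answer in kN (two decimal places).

-413.50 kN

[1] 1.4(97.0) + 1.6(233.0) = 135.80 + 372.80 = 508.60
[2] 0.9(97.0) - 1.6(313.0) = 87.30 - 500.80 = -413.50
[3] 1.35(97.0) + 0.6(313.0) + 0.3(274.3) = 130.95 + 187.80 + 82.29 = 401.04
[4] 0.85(97.0) - 0.8(313.0) = 82.45 - 250.40 = -167.95
Combination 2 gives the minimum: -413.50 kN.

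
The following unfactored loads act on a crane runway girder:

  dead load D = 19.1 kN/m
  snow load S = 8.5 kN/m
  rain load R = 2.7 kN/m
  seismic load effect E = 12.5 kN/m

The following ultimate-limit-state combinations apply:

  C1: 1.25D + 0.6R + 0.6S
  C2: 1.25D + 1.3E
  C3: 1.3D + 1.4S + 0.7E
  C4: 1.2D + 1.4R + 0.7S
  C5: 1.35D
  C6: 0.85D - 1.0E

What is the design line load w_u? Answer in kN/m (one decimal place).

C1: 1.25(19.1) + 0.6(2.7) + 0.6(8.5) = 30.6
C2: 1.25(19.1) + 1.3(12.5) = 40.1
C3: 1.3(19.1) + 1.4(8.5) + 0.7(12.5) = 45.5
C4: 1.2(19.1) + 1.4(2.7) + 0.7(8.5) = 32.7
C5: 1.35(19.1) = 25.8
C6: 0.85(19.1) - 1.0(12.5) = 3.7
Combination 3 governs: w_u = 45.5 kN/m.

45.5 kN/m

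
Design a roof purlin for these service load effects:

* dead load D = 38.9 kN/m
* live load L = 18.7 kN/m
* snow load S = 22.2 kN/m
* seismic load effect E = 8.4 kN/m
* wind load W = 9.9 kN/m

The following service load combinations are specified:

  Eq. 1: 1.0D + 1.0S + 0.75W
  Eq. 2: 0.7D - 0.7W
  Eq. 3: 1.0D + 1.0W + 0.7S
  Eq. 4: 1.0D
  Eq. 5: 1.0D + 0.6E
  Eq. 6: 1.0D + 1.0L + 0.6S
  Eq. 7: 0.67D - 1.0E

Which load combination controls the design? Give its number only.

Eq. 1: 1.0(38.9) + 1.0(22.2) + 0.75(9.9) = 38.90 + 22.20 + 7.43 = 68.53
Eq. 2: 0.7(38.9) - 0.7(9.9) = 27.23 - 6.93 = 20.30
Eq. 3: 1.0(38.9) + 1.0(9.9) + 0.7(22.2) = 38.90 + 9.90 + 15.54 = 64.34
Eq. 4: 1.0(38.9) = 38.90
Eq. 5: 1.0(38.9) + 0.6(8.4) = 38.90 + 5.04 = 43.94
Eq. 6: 1.0(38.9) + 1.0(18.7) + 0.6(22.2) = 38.90 + 18.70 + 13.32 = 70.92
Eq. 7: 0.67(38.9) - 1.0(8.4) = 26.06 - 8.40 = 17.66
The largest value is 70.92 kN/m from combination 6.

Combination 6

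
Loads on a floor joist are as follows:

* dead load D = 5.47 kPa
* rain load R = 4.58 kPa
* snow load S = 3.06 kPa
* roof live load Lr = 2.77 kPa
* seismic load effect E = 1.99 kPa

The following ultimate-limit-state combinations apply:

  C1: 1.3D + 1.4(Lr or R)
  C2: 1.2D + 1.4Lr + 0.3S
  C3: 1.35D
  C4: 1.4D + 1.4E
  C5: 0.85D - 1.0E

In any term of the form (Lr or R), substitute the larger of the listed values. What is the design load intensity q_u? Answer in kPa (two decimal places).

13.52 kPa

(Lr or R) → R = 4.58 kPa.
C1: 1.3(5.47) + 1.4(4.58) = 13.52
C2: 1.2(5.47) + 1.4(2.77) + 0.3(3.06) = 11.36
C3: 1.35(5.47) = 7.38
C4: 1.4(5.47) + 1.4(1.99) = 10.44
C5: 0.85(5.47) - 1.0(1.99) = 2.66
Maximum is from combination 1.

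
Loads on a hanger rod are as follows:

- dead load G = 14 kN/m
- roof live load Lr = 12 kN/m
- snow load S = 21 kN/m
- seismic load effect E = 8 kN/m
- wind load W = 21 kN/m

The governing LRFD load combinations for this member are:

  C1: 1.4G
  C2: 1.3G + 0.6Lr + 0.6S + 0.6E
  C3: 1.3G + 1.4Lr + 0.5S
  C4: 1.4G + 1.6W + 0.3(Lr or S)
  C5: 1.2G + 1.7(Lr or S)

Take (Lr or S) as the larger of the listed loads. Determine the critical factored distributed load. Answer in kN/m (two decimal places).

59.50 kN/m

(Lr or S) → S = 21 kN/m.
C1: 1.4(14) = 19.60
C2: 1.3(14) + 0.6(12) + 0.6(21) + 0.6(8) = 42.80
C3: 1.3(14) + 1.4(12) + 0.5(21) = 45.50
C4: 1.4(14) + 1.6(21) + 0.3(21) = 59.50
C5: 1.2(14) + 1.7(21) = 52.50
Maximum is from combination 4.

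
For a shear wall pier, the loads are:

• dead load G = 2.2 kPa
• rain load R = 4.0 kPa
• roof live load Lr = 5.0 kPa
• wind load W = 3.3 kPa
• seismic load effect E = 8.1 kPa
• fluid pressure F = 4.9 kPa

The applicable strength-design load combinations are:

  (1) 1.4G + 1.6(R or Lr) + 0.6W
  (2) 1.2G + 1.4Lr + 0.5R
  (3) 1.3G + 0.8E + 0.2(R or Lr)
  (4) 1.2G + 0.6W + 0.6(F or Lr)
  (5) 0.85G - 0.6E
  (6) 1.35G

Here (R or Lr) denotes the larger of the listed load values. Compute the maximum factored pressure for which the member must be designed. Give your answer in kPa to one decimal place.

13.1 kPa

(R or Lr) → Lr = 5.0 kPa; (F or Lr) → Lr = 5.0 kPa.
(1) 1.4(2.2) + 1.6(5.0) + 0.6(3.3) = 3.1 + 8.0 + 2.0 = 13.1
(2) 1.2(2.2) + 1.4(5.0) + 0.5(4.0) = 2.6 + 7.0 + 2.0 = 11.6
(3) 1.3(2.2) + 0.8(8.1) + 0.2(5.0) = 10.3
(4) 1.2(2.2) + 0.6(3.3) + 0.6(5.0) = 2.6 + 2.0 + 3.0 = 7.6
(5) 0.85(2.2) - 0.6(8.1) = 1.9 - 4.9 = -3.0
(6) 1.35(2.2) = 3.0
The controlling combination is 1, giving 13.1 kPa.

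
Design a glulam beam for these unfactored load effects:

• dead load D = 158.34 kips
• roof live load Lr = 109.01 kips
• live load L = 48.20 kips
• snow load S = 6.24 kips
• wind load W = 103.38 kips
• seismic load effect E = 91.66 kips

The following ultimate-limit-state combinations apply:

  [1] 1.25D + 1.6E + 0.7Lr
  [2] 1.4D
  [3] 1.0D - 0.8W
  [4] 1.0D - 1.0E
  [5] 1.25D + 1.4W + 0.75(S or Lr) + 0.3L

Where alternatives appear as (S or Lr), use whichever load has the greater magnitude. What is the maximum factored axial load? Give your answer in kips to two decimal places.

(S or Lr) → Lr = 109.01 kips.
[1] 1.25(158.34) + 1.6(91.66) + 0.7(109.01) = 420.89
[2] 1.4(158.34) = 221.68
[3] 1.0(158.34) - 0.8(103.38) = 75.64
[4] 1.0(158.34) - 1.0(91.66) = 66.68
[5] 1.25(158.34) + 1.4(103.38) + 0.75(109.01) + 0.3(48.20) = 438.87
Combination 5 governs: P_u = 438.87 kips.

438.87 kips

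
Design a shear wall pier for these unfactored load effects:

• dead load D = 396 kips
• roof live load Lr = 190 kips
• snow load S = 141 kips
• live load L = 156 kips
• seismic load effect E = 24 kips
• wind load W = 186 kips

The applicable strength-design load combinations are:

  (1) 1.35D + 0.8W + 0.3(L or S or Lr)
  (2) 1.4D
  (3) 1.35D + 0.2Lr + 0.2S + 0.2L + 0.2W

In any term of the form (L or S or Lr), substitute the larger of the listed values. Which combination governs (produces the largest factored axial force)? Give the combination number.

Combination 1

(L or S or Lr) → Lr = 190 kips.
(1) 1.35(396) + 0.8(186) + 0.3(190) = 534.60 + 148.80 + 57.00 = 740.40
(2) 1.4(396) = 554.40
(3) 1.35(396) + 0.2(190) + 0.2(141) + 0.2(156) + 0.2(186) = 534.60 + 38.00 + 28.20 + 31.20 + 37.20 = 669.20
The largest value is 740.40 kips from combination 1.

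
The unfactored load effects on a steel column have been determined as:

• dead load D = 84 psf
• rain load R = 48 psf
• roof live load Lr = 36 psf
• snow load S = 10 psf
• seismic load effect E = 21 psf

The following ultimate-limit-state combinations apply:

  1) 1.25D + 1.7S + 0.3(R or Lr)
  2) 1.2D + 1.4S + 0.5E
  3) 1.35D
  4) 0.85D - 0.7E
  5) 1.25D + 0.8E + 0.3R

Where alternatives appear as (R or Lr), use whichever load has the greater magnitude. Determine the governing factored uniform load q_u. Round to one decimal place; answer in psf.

(R or Lr) → R = 48 psf.
1) 1.25(84) + 1.7(10) + 0.3(48) = 136.4
2) 1.2(84) + 1.4(10) + 0.5(21) = 125.3
3) 1.35(84) = 113.4
4) 0.85(84) - 0.7(21) = 56.7
5) 1.25(84) + 0.8(21) + 0.3(48) = 136.2
Combination 1 governs: q_u = 136.4 psf.

136.4 psf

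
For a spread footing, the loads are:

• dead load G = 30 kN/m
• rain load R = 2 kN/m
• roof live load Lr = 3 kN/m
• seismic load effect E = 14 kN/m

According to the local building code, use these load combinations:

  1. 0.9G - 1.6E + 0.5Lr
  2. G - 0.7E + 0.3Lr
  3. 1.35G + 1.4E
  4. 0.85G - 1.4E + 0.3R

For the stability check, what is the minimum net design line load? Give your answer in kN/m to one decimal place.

6.1 kN/m

1. 0.9(30) - 1.6(14) + 0.5(3) = 27.0 - 22.4 + 1.5 = 6.1
2. 1.0(30) - 0.7(14) + 0.3(3) = 30.0 - 9.8 + 0.9 = 21.1
3. 1.35(30) + 1.4(14) = 40.5 + 19.6 = 60.1
4. 0.85(30) - 1.4(14) + 0.3(2) = 25.5 - 19.6 + 0.6 = 6.5
Combination 1 gives the minimum: 6.1 kN/m.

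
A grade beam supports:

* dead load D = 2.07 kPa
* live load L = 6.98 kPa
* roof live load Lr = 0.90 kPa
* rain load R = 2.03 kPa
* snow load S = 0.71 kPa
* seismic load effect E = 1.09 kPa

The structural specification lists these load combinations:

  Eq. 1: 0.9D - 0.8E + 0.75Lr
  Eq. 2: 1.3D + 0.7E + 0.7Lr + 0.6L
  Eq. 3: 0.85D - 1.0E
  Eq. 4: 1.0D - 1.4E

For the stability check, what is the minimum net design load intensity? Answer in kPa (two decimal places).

Eq. 1: 0.9(2.07) - 0.8(1.09) + 0.75(0.90) = 1.67
Eq. 2: 1.3(2.07) + 0.7(1.09) + 0.7(0.90) + 0.6(6.98) = 8.27
Eq. 3: 0.85(2.07) - 1.0(1.09) = 0.67
Eq. 4: 1.0(2.07) - 1.4(1.09) = 0.54
Combination 4 gives the minimum: 0.54 kPa.

0.54 kPa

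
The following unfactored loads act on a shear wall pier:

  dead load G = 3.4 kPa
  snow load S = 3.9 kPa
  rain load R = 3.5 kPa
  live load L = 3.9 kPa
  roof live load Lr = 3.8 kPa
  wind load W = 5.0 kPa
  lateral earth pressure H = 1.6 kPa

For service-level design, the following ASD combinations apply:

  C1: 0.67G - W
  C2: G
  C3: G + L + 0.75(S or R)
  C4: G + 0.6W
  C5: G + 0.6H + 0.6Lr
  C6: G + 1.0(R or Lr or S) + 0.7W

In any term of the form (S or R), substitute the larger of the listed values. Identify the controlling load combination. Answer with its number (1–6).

(S or R) → S = 3.9 kPa; (R or Lr or S) → S = 3.9 kPa.
C1: 0.67(3.4) - 1.0(5.0) = 2.3 - 5.0 = -2.7
C2: 1.0(3.4) = 3.4
C3: 1.0(3.4) + 1.0(3.9) + 0.75(3.9) = 3.4 + 3.9 + 2.9 = 10.2
C4: 1.0(3.4) + 0.6(5.0) = 3.4 + 3.0 = 6.4
C5: 1.0(3.4) + 0.6(1.6) + 0.6(3.8) = 6.6
C6: 1.0(3.4) + 1.0(3.9) + 0.7(5.0) = 3.4 + 3.9 + 3.5 = 10.8
The largest value is 10.8 kPa from combination 6.

Combination 6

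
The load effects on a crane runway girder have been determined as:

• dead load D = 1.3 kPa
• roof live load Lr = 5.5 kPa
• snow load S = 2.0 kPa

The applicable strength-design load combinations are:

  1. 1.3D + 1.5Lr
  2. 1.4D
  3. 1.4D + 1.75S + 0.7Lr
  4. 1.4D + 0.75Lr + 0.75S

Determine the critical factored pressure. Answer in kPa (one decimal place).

1. 1.3(1.3) + 1.5(5.5) = 9.9
2. 1.4(1.3) = 1.8
3. 1.4(1.3) + 1.75(2.0) + 0.7(5.5) = 1.8 + 3.5 + 3.9 = 9.2
4. 1.4(1.3) + 0.75(5.5) + 0.75(2.0) = 1.8 + 4.1 + 1.5 = 7.4
The controlling combination is 1, giving 9.9 kPa.

9.9 kPa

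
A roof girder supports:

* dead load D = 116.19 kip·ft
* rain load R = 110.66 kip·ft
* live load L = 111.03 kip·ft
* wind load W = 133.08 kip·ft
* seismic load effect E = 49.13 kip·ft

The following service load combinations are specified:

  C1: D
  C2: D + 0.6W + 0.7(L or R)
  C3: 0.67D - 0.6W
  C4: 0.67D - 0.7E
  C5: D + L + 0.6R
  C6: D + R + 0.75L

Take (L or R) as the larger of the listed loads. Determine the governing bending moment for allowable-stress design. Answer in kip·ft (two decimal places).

(L or R) → L = 111.03 kip·ft.
C1: 1.0(116.19) = 116.19
C2: 1.0(116.19) + 0.6(133.08) + 0.7(111.03) = 116.19 + 79.85 + 77.72 = 273.76
C3: 0.67(116.19) - 0.6(133.08) = 77.85 - 79.85 = -2.00
C4: 0.67(116.19) - 0.7(49.13) = 77.85 - 34.39 = 43.46
C5: 1.0(116.19) + 1.0(111.03) + 0.6(110.66) = 116.19 + 111.03 + 66.40 = 293.62
C6: 1.0(116.19) + 1.0(110.66) + 0.75(111.03) = 116.19 + 110.66 + 83.27 = 310.12
Maximum is from combination 6.

310.12 kip·ft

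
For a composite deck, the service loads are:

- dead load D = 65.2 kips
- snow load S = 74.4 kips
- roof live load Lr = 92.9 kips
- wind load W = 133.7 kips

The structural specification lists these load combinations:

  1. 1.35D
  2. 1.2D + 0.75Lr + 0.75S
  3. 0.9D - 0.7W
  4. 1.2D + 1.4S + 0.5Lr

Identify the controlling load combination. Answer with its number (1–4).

Combination 4

1. 1.35(65.2) = 88.0
2. 1.2(65.2) + 0.75(92.9) + 0.75(74.4) = 78.2 + 69.7 + 55.8 = 203.7
3. 0.9(65.2) - 0.7(133.7) = 58.7 - 93.6 = -34.9
4. 1.2(65.2) + 1.4(74.4) + 0.5(92.9) = 78.2 + 104.2 + 46.5 = 228.9
The largest value is 228.9 kips from combination 4.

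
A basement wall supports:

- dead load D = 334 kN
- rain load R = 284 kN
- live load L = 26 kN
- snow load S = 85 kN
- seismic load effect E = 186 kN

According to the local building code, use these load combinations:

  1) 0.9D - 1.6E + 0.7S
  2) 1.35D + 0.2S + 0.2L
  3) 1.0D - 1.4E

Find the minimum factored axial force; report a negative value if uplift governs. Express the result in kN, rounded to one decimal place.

62.5 kN

1) 0.9(334) - 1.6(186) + 0.7(85) = 300.6 - 297.6 + 59.5 = 62.5
2) 1.35(334) + 0.2(85) + 0.2(26) = 450.9 + 17.0 + 5.2 = 473.1
3) 1.0(334) - 1.4(186) = 334.0 - 260.4 = 73.6
Combination 1 gives the minimum: 62.5 kN.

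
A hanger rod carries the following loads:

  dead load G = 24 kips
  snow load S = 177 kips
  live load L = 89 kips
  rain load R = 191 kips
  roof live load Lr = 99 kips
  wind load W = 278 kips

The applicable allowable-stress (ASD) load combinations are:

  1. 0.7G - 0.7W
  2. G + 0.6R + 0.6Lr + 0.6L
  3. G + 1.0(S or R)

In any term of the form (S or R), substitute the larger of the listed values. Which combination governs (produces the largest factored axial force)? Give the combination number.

(S or R) → R = 191 kips.
1. 0.7(24) - 0.7(278) = -177.80
2. 1.0(24) + 0.6(191) + 0.6(99) + 0.6(89) = 251.40
3. 1.0(24) + 1.0(191) = 215.00
The largest value is 251.40 kips from combination 2.

Combination 2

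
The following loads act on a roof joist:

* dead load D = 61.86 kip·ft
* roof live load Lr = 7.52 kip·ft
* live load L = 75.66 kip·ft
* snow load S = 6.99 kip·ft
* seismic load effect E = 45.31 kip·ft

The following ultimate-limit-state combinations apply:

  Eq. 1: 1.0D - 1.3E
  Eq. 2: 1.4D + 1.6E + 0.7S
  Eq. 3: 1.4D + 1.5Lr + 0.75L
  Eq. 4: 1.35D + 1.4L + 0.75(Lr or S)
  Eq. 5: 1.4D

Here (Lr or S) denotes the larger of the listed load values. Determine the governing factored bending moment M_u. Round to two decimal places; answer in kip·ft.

(Lr or S) → Lr = 7.52 kip·ft.
Eq. 1: 1.0(61.86) - 1.3(45.31) = 61.86 - 58.90 = 2.96
Eq. 2: 1.4(61.86) + 1.6(45.31) + 0.7(6.99) = 86.60 + 72.50 + 4.89 = 163.99
Eq. 3: 1.4(61.86) + 1.5(7.52) + 0.75(75.66) = 86.60 + 11.28 + 56.75 = 154.63
Eq. 4: 1.35(61.86) + 1.4(75.66) + 0.75(7.52) = 195.08
Eq. 5: 1.4(61.86) = 86.60
The controlling combination is 4, giving 195.08 kip·ft.

195.08 kip·ft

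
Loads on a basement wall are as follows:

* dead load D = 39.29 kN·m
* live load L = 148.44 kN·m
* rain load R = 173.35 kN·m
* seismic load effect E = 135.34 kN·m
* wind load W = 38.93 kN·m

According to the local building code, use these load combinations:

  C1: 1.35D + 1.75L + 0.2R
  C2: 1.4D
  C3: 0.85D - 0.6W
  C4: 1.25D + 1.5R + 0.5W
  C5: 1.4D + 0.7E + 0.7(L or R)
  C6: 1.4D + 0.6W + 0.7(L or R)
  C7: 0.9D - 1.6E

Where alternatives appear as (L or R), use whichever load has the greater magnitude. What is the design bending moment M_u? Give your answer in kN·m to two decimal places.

(L or R) → R = 173.35 kN·m.
C1: 1.35(39.29) + 1.75(148.44) + 0.2(173.35) = 53.04 + 259.77 + 34.67 = 347.48
C2: 1.4(39.29) = 55.01
C3: 0.85(39.29) - 0.6(38.93) = 33.40 - 23.36 = 10.04
C4: 1.25(39.29) + 1.5(173.35) + 0.5(38.93) = 328.60
C5: 1.4(39.29) + 0.7(135.34) + 0.7(173.35) = 271.09
C6: 1.4(39.29) + 0.6(38.93) + 0.7(173.35) = 199.71
C7: 0.9(39.29) - 1.6(135.34) = 35.36 - 216.54 = -181.18
Maximum is from combination 1.

347.48 kN·m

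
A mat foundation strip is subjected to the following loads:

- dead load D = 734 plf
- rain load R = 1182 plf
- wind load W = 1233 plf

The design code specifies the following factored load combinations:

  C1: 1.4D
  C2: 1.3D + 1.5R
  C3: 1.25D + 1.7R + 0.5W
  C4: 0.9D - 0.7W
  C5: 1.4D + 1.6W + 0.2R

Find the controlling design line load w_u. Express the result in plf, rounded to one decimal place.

3543.4 plf

C1: 1.4(734) = 1027.6
C2: 1.3(734) + 1.5(1182) = 954.2 + 1773.0 = 2727.2
C3: 1.25(734) + 1.7(1182) + 0.5(1233) = 917.5 + 2009.4 + 616.5 = 3543.4
C4: 0.9(734) - 0.7(1233) = 660.6 - 863.1 = -202.5
C5: 1.4(734) + 1.6(1233) + 0.2(1182) = 1027.6 + 1972.8 + 236.4 = 3236.8
The controlling combination is 3, giving 3543.4 plf.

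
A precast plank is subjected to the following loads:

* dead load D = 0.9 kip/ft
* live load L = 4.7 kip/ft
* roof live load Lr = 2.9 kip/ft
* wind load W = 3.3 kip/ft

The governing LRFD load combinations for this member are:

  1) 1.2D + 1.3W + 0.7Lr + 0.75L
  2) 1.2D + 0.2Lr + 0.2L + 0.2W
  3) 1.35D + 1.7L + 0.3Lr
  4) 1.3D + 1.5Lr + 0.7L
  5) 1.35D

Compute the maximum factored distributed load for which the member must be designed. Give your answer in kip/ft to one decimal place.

1) 1.2(0.9) + 1.3(3.3) + 0.7(2.9) + 0.75(4.7) = 10.9
2) 1.2(0.9) + 0.2(2.9) + 0.2(4.7) + 0.2(3.3) = 3.3
3) 1.35(0.9) + 1.7(4.7) + 0.3(2.9) = 10.1
4) 1.3(0.9) + 1.5(2.9) + 0.7(4.7) = 8.8
5) 1.35(0.9) = 1.2
Combination 1 governs: w_u = 10.9 kip/ft.

10.9 kip/ft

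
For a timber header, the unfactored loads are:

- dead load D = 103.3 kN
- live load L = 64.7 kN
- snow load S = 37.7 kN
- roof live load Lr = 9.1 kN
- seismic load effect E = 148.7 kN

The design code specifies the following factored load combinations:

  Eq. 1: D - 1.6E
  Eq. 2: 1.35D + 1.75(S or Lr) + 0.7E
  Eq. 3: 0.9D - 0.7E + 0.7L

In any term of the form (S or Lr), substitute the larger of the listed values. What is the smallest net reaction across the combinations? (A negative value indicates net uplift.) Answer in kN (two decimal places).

-134.62 kN

(S or Lr) → S = 37.7 kN.
Eq. 1: 1.0(103.3) - 1.6(148.7) = -134.62
Eq. 2: 1.35(103.3) + 1.75(37.7) + 0.7(148.7) = 309.52
Eq. 3: 0.9(103.3) - 0.7(148.7) + 0.7(64.7) = 34.17
Combination 1 gives the minimum: -134.62 kN.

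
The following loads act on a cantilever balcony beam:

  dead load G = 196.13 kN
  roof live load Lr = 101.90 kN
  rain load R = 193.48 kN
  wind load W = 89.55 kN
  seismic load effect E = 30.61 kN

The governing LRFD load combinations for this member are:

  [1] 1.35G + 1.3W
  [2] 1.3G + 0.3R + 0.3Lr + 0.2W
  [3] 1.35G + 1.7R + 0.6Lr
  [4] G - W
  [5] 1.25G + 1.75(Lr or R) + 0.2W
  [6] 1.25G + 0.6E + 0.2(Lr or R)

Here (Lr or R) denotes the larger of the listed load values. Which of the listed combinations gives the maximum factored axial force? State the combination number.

Combination 3

(Lr or R) → R = 193.48 kN.
[1] 1.35(196.13) + 1.3(89.55) = 381.19
[2] 1.3(196.13) + 0.3(193.48) + 0.3(101.90) + 0.2(89.55) = 254.97 + 58.04 + 30.57 + 17.91 = 361.49
[3] 1.35(196.13) + 1.7(193.48) + 0.6(101.90) = 654.83
[4] 1.0(196.13) - 1.0(89.55) = 196.13 - 89.55 = 106.58
[5] 1.25(196.13) + 1.75(193.48) + 0.2(89.55) = 245.16 + 338.59 + 17.91 = 601.66
[6] 1.25(196.13) + 0.6(30.61) + 0.2(193.48) = 302.22
The largest value is 654.83 kN from combination 3.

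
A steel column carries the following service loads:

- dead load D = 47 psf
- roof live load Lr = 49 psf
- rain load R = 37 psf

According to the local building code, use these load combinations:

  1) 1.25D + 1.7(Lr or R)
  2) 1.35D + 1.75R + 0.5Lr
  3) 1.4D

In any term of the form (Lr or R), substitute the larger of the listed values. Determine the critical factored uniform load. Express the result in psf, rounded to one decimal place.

(Lr or R) → Lr = 49 psf.
1) 1.25(47) + 1.7(49) = 58.8 + 83.3 = 142.1
2) 1.35(47) + 1.75(37) + 0.5(49) = 152.7
3) 1.4(47) = 65.8
Combination 2 governs: q_u = 152.7 psf.

152.7 psf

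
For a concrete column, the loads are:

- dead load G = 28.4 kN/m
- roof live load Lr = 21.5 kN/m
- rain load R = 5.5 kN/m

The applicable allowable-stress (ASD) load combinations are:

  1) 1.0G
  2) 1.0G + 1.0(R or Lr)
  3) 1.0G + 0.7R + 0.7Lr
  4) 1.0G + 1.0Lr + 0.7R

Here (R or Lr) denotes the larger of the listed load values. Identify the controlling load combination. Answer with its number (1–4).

(R or Lr) → Lr = 21.5 kN/m.
1) 1.0(28.4) = 28.4
2) 1.0(28.4) + 1.0(21.5) = 28.4 + 21.5 = 49.9
3) 1.0(28.4) + 0.7(5.5) + 0.7(21.5) = 47.3
4) 1.0(28.4) + 1.0(21.5) + 0.7(5.5) = 28.4 + 21.5 + 3.9 = 53.8
The largest value is 53.8 kN/m from combination 4.

Combination 4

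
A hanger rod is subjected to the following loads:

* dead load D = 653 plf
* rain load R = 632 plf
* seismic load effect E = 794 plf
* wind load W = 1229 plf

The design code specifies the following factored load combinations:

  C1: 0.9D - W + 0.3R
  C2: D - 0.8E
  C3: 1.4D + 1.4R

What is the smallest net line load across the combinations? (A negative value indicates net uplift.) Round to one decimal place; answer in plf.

C1: 0.9(653) - 1.0(1229) + 0.3(632) = 587.7 - 1229.0 + 189.6 = -451.7
C2: 1.0(653) - 0.8(794) = 653.0 - 635.2 = 17.8
C3: 1.4(653) + 1.4(632) = 914.2 + 884.8 = 1799.0
Combination 1 gives the minimum: -451.7 plf.

-451.7 plf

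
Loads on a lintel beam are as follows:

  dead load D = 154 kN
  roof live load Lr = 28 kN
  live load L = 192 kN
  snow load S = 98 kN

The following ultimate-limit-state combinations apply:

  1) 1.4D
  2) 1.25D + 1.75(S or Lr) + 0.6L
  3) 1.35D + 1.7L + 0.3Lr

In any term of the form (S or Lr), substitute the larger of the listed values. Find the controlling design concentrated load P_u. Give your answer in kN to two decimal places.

(S or Lr) → S = 98 kN.
1) 1.4(154) = 215.60
2) 1.25(154) + 1.75(98) + 0.6(192) = 192.50 + 171.50 + 115.20 = 479.20
3) 1.35(154) + 1.7(192) + 0.3(28) = 207.90 + 326.40 + 8.40 = 542.70
Maximum is from combination 3.

542.70 kN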